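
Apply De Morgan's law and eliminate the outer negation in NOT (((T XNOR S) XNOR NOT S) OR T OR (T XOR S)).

NOT ((T XNOR S) XNOR NOT S) AND NOT T AND NOT (T XOR S)
De Morgan's: NOT(OR of terms) = AND of negations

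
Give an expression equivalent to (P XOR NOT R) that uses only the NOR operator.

((((P NOR (R NOR R)) NOR (P NOR (R NOR R))) NOR ((P NOR (R NOR R)) NOR (P NOR (R NOR R)))) NOR ((((P NOR P) NOR ((R NOR R) NOR (R NOR R))) NOR ((P NOR P) NOR ((R NOR R) NOR (R NOR R)))) NOR (((P NOR P) NOR ((R NOR R) NOR (R NOR R))) NOR ((P NOR P) NOR ((R NOR R) NOR (R NOR R))))))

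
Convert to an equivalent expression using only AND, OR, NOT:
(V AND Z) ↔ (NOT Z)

((V AND Z) AND (NOT Z)) OR (NOT (V AND Z) AND Z)
(Biconditional = both true or both false)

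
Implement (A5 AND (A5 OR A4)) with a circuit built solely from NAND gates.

((A5 NAND ((A5 NAND A5) NAND (A4 NAND A4))) NAND (A5 NAND ((A5 NAND A5) NAND (A4 NAND A4))))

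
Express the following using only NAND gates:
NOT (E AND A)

(((E NAND A) NAND (E NAND A)) NAND ((E NAND A) NAND (E NAND A)))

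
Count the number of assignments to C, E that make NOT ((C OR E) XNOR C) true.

Satisfying assignments: (0,1)
Count: 1 out of 4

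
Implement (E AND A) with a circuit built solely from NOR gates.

((E NOR E) NOR (A NOR A))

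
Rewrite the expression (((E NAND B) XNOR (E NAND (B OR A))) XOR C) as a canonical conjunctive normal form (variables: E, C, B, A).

(E OR NOT C OR B OR A) AND (E OR NOT C OR B OR NOT A) AND (E OR NOT C OR NOT B OR A) AND (E OR NOT C OR NOT B OR NOT A) AND (NOT E OR C OR B OR NOT A) AND (NOT E OR NOT C OR B OR A) AND (NOT E OR NOT C OR NOT B OR A) AND (NOT E OR NOT C OR NOT B OR NOT A)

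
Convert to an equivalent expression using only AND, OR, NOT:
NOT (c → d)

c AND NOT d
(Negated implication: NOT(A → B) = A AND NOT B)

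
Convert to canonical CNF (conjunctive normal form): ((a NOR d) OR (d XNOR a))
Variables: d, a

(d OR NOT a) AND (NOT d OR a)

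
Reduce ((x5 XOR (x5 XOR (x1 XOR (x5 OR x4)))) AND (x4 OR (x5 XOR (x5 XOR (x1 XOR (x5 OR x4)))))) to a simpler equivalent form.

By absorption (E AND (E OR v) = E) then XOR self-cancellation ((E XOR v) XOR v = E):
= (x1 XOR (x5 OR x4))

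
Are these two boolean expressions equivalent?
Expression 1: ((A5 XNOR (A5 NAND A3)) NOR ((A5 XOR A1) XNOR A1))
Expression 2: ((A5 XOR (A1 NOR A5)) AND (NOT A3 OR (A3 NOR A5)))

No. Counterexample: with A1=0, A3=0, A5=0, Expression 1 = 0 but Expression 2 = 1.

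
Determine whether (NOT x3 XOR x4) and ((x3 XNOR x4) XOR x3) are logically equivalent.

No. Counterexample: with x3=1, x4=0, Expression 1 = 0 but Expression 2 = 1.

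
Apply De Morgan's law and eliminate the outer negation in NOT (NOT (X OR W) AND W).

(X OR W) OR NOT W
De Morgan's: NOT(AND of terms) = OR of negations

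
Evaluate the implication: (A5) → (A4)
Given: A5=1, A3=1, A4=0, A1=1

Antecedent (A5) = 1; consequent (A4) = 0.
1 → 0 = 0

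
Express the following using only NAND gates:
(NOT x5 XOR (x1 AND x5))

(((x5 NAND x5) NAND ((x5 NAND x5) NAND ((x1 NAND x5) NAND (x1 NAND x5)))) NAND (((x1 NAND x5) NAND (x1 NAND x5)) NAND ((x5 NAND x5) NAND ((x1 NAND x5) NAND (x1 NAND x5)))))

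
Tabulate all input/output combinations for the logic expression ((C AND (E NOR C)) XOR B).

C | B | E | Output
------------------
0 | 0 | 0 | 0
0 | 0 | 1 | 0
0 | 1 | 0 | 1
0 | 1 | 1 | 1
1 | 0 | 0 | 0
1 | 0 | 1 | 0
1 | 1 | 0 | 1
1 | 1 | 1 | 1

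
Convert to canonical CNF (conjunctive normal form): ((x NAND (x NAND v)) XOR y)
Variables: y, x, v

(y OR NOT x OR v) AND (NOT y OR x OR v) AND (NOT y OR x OR NOT v) AND (NOT y OR NOT x OR NOT v)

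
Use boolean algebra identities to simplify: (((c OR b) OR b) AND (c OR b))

By absorption (E AND (E OR v) = E):
= (c OR b)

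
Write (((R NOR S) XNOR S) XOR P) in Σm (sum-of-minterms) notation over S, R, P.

Σm(1, 2, 5, 7) = (NOT S AND NOT R AND P) OR (NOT S AND R AND NOT P) OR (S AND NOT R AND P) OR (S AND R AND P)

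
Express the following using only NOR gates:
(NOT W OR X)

(((W NOR W) NOR X) NOR ((W NOR W) NOR X))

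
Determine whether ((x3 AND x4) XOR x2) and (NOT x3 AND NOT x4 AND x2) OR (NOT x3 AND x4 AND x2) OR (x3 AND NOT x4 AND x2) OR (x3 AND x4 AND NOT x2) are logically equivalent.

Yes, they are equivalent — the two output columns agree on all 8 assignments:
x3 | x4 | x2 | Expression 1 | Expression 2
------------------------------------------
0 | 0 | 0 | 0 | 0
0 | 0 | 1 | 1 | 1
0 | 1 | 0 | 0 | 0
0 | 1 | 1 | 1 | 1
1 | 0 | 0 | 0 | 0
1 | 0 | 1 | 1 | 1
1 | 1 | 0 | 1 | 1
1 | 1 | 1 | 0 | 0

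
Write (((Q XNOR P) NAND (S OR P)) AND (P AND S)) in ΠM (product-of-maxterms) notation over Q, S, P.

ΠM(0, 1, 2, 4, 5, 6, 7) = (Q OR S OR P) AND (Q OR S OR NOT P) AND (Q OR NOT S OR P) AND (NOT Q OR S OR P) AND (NOT Q OR S OR NOT P) AND (NOT Q OR NOT S OR P) AND (NOT Q OR NOT S OR NOT P)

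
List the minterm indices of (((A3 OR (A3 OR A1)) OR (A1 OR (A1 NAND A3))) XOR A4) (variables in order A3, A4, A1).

Σm(0, 1, 4, 5) = (NOT A3 AND NOT A4 AND NOT A1) OR (NOT A3 AND NOT A4 AND A1) OR (A3 AND NOT A4 AND NOT A1) OR (A3 AND NOT A4 AND A1)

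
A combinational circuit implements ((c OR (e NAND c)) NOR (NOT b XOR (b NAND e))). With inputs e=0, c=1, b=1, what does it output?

Substituting: ((1 OR (0 NAND 1)) NOR (NOT 1 XOR (1 NAND 0)))
= 0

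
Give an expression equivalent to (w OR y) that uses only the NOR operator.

((w NOR y) NOR (w NOR y))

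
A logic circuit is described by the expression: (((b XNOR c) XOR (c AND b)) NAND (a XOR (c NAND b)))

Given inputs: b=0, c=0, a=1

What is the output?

Substituting: (((0 XNOR 0) XOR (0 AND 0)) NAND (1 XOR (0 NAND 0)))
= 1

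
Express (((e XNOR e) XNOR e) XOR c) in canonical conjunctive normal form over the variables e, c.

(e OR c) AND (NOT e OR NOT c)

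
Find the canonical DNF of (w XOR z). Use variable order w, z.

(NOT w AND z) OR (w AND NOT z)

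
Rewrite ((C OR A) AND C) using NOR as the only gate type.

((((C NOR A) NOR (C NOR A)) NOR ((C NOR A) NOR (C NOR A))) NOR (C NOR C))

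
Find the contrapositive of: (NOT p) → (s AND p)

Contrapositive: NOT (s AND p) → p
Note: A statement and its contrapositive are logically equivalent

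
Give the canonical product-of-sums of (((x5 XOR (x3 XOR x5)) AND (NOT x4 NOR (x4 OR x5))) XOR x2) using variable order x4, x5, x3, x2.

ΠM(0, 2, 4, 6, 8, 10, 12, 14) = (x4 OR x5 OR x3 OR x2) AND (x4 OR x5 OR NOT x3 OR x2) AND (x4 OR NOT x5 OR x3 OR x2) AND (x4 OR NOT x5 OR NOT x3 OR x2) AND (NOT x4 OR x5 OR x3 OR x2) AND (NOT x4 OR x5 OR NOT x3 OR x2) AND (NOT x4 OR NOT x5 OR x3 OR x2) AND (NOT x4 OR NOT x5 OR NOT x3 OR x2)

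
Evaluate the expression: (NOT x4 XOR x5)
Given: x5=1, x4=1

Substituting: (NOT 1 XOR 1)
= 1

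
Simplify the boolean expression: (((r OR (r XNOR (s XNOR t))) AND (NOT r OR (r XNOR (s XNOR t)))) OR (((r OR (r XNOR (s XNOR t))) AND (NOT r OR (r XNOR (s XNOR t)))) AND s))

By absorption (E OR (E AND v) = E) then distribution ((E OR v) AND (E OR NOT v) = E):
= (r XNOR (s XNOR t))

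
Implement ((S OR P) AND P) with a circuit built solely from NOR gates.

((((S NOR P) NOR (S NOR P)) NOR ((S NOR P) NOR (S NOR P))) NOR (P NOR P))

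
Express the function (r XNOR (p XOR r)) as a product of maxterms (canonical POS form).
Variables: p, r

ΠM(2, 3) = (NOT p OR r) AND (NOT p OR NOT r)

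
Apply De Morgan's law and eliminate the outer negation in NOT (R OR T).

NOT R AND NOT T
De Morgan's: NOT(OR of terms) = AND of negations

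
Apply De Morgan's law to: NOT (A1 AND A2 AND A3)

NOT A1 OR NOT A2 OR NOT A3
De Morgan's: NOT(AND of terms) = OR of negations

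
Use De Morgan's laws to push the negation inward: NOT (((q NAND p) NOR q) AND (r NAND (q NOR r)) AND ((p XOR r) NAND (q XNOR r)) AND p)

NOT ((q NAND p) NOR q) OR NOT (r NAND (q NOR r)) OR NOT ((p XOR r) NAND (q XNOR r)) OR NOT p
De Morgan's: NOT(AND of terms) = OR of negations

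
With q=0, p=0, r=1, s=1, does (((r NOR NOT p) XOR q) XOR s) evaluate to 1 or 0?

Substituting: (((1 NOR NOT 0) XOR 0) XOR 1)
= 1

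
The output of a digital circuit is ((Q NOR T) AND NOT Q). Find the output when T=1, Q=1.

Substituting: ((1 NOR 1) AND NOT 1)
= 0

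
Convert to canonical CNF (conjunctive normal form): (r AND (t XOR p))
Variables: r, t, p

(r OR t OR p) AND (r OR t OR NOT p) AND (r OR NOT t OR p) AND (r OR NOT t OR NOT p) AND (NOT r OR t OR p) AND (NOT r OR NOT t OR NOT p)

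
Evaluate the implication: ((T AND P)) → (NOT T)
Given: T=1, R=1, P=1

Antecedent ((T AND P)) = 1; consequent (NOT T) = 0.
1 → 0 = 0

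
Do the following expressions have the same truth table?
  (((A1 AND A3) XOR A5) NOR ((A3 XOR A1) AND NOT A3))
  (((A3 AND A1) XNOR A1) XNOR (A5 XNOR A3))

No. Counterexample: with A1=0, A5=0, A3=1, Expression 1 = 1 but Expression 2 = 0.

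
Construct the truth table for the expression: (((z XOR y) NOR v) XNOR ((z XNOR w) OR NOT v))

z | w | y | v | Output
----------------------
0 | 0 | 0 | 0 | 1
0 | 0 | 0 | 1 | 0
0 | 0 | 1 | 0 | 0
0 | 0 | 1 | 1 | 0
0 | 1 | 0 | 0 | 1
0 | 1 | 0 | 1 | 1
0 | 1 | 1 | 0 | 0
0 | 1 | 1 | 1 | 1
1 | 0 | 0 | 0 | 0
1 | 0 | 0 | 1 | 1
1 | 0 | 1 | 0 | 1
1 | 0 | 1 | 1 | 1
1 | 1 | 0 | 0 | 0
1 | 1 | 0 | 1 | 0
1 | 1 | 1 | 0 | 1
1 | 1 | 1 | 1 | 0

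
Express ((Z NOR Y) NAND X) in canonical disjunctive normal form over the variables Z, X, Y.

(NOT Z AND NOT X AND NOT Y) OR (NOT Z AND NOT X AND Y) OR (NOT Z AND X AND Y) OR (Z AND NOT X AND NOT Y) OR (Z AND NOT X AND Y) OR (Z AND X AND NOT Y) OR (Z AND X AND Y)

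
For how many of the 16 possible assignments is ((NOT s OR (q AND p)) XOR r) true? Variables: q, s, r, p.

Satisfying assignments: (0,0,0,0), (0,0,0,1), (0,1,1,0), (0,1,1,1), (1,0,0,0), (1,0,0,1), (1,1,0,1), (1,1,1,0)
Count: 8 out of 16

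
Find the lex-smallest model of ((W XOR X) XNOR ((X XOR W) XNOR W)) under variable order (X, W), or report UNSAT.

X=0, W=1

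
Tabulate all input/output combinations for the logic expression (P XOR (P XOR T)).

P | T | Output
--------------
0 | 0 | 0
0 | 1 | 1
1 | 0 | 0
1 | 1 | 1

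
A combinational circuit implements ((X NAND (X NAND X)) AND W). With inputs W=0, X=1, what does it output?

Substituting: ((1 NAND (1 NAND 1)) AND 0)
= 0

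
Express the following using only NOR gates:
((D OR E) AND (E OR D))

((((D NOR E) NOR (D NOR E)) NOR ((D NOR E) NOR (D NOR E))) NOR (((E NOR D) NOR (E NOR D)) NOR ((E NOR D) NOR (E NOR D))))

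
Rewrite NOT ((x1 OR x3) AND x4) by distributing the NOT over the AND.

NOT (x1 OR x3) OR NOT x4
De Morgan's: NOT(AND of terms) = OR of negations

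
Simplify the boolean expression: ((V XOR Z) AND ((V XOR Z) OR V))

By absorption (E AND (E OR v) = E):
= (V XOR Z)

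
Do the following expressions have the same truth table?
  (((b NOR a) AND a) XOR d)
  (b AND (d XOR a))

No. Counterexample: with a=0, d=1, b=0, Expression 1 = 1 but Expression 2 = 0.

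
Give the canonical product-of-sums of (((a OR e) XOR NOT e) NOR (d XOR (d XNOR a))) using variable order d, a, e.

ΠM(0, 1, 3, 4, 5, 7) = (d OR a OR e) AND (d OR a OR NOT e) AND (d OR NOT a OR NOT e) AND (NOT d OR a OR e) AND (NOT d OR a OR NOT e) AND (NOT d OR NOT a OR NOT e)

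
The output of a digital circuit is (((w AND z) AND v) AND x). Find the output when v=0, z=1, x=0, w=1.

Substituting: (((1 AND 1) AND 0) AND 0)
= 0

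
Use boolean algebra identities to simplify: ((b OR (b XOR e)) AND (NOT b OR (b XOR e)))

By distribution ((E OR v) AND (E OR NOT v) = E):
= (b XOR e)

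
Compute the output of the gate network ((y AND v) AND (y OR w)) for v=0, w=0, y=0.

Substituting: ((0 AND 0) AND (0 OR 0))
= 0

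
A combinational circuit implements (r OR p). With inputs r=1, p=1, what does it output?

Substituting: (1 OR 1)
= 1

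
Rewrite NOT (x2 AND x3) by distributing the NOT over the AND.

NOT x2 OR NOT x3
De Morgan's: NOT(AND of terms) = OR of negations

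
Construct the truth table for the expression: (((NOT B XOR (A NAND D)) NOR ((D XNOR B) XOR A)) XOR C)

A | B | D | C | Output
----------------------
0 | 0 | 0 | 0 | 0
0 | 0 | 0 | 1 | 1
0 | 0 | 1 | 0 | 1
0 | 0 | 1 | 1 | 0
0 | 1 | 0 | 0 | 0
0 | 1 | 0 | 1 | 1
0 | 1 | 1 | 0 | 0
0 | 1 | 1 | 1 | 1
1 | 0 | 0 | 0 | 1
1 | 0 | 0 | 1 | 0
1 | 0 | 1 | 0 | 0
1 | 0 | 1 | 1 | 1
1 | 1 | 0 | 0 | 0
1 | 1 | 0 | 1 | 1
1 | 1 | 1 | 0 | 1
1 | 1 | 1 | 1 | 0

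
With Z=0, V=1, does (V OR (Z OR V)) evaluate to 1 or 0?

Substituting: (1 OR (0 OR 1))
= 1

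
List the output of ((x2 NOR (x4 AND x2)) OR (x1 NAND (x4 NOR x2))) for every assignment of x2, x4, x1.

x2 | x4 | x1 | Output
---------------------
0 | 0 | 0 | 1
0 | 0 | 1 | 1
0 | 1 | 0 | 1
0 | 1 | 1 | 1
1 | 0 | 0 | 1
1 | 0 | 1 | 1
1 | 1 | 0 | 1
1 | 1 | 1 | 1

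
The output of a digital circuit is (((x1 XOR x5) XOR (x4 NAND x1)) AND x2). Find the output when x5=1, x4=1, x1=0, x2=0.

Substituting: (((0 XOR 1) XOR (1 NAND 0)) AND 0)
= 0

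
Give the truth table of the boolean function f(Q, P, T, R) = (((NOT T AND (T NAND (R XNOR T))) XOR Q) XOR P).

Q | P | T | R | Output
----------------------
0 | 0 | 0 | 0 | 1
0 | 0 | 0 | 1 | 1
0 | 0 | 1 | 0 | 0
0 | 0 | 1 | 1 | 0
0 | 1 | 0 | 0 | 0
0 | 1 | 0 | 1 | 0
0 | 1 | 1 | 0 | 1
0 | 1 | 1 | 1 | 1
1 | 0 | 0 | 0 | 0
1 | 0 | 0 | 1 | 0
1 | 0 | 1 | 0 | 1
1 | 0 | 1 | 1 | 1
1 | 1 | 0 | 0 | 1
1 | 1 | 0 | 1 | 1
1 | 1 | 1 | 0 | 0
1 | 1 | 1 | 1 | 0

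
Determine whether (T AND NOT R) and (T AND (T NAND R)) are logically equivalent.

Yes, they are equivalent — the two output columns agree on all 4 assignments:
T | R | Expression 1 | Expression 2
-----------------------------------
0 | 0 | 0 | 0
0 | 1 | 0 | 0
1 | 0 | 1 | 1
1 | 1 | 0 | 0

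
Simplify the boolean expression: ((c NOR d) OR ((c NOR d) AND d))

By absorption (E OR (E AND v) = E):
= (c NOR d)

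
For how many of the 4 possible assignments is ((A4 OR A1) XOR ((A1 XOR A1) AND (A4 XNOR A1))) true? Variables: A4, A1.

Satisfying assignments: (0,1), (1,0), (1,1)
Count: 3 out of 4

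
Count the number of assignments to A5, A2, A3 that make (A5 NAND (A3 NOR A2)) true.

Satisfying assignments: (0,0,0), (0,0,1), (0,1,0), (0,1,1), (1,0,1), (1,1,0), (1,1,1)
Count: 7 out of 8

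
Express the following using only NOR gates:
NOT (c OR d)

(((c NOR d) NOR (c NOR d)) NOR ((c NOR d) NOR (c NOR d)))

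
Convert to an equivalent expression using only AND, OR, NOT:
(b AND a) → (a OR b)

NOT (b AND a) OR (a OR b)
(Implication elimination: A → B = NOT A OR B)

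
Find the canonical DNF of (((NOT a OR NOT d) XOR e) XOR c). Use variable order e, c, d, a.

(NOT e AND NOT c AND NOT d AND NOT a) OR (NOT e AND NOT c AND NOT d AND a) OR (NOT e AND NOT c AND d AND NOT a) OR (NOT e AND c AND d AND a) OR (e AND NOT c AND d AND a) OR (e AND c AND NOT d AND NOT a) OR (e AND c AND NOT d AND a) OR (e AND c AND d AND NOT a)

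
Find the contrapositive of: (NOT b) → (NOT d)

Contrapositive: d → b
Note: A statement and its contrapositive are logically equivalent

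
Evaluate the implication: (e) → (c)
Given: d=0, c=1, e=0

Antecedent (e) = 0; consequent (c) = 1.
0 → 1 = 1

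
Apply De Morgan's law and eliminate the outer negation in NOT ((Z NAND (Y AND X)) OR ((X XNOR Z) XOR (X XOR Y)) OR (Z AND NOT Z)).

NOT (Z NAND (Y AND X)) AND NOT ((X XNOR Z) XOR (X XOR Y)) AND NOT (Z AND NOT Z)
De Morgan's: NOT(OR of terms) = AND of negations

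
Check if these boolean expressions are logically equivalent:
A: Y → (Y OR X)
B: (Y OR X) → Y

No, Converse is not equivalent to original (counterexample: X=1, Y=0)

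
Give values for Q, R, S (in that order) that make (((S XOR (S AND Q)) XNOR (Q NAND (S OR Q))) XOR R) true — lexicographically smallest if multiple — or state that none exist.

Q=0, R=0, S=1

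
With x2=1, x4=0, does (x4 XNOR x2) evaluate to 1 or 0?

Substituting: (0 XNOR 1)
= 0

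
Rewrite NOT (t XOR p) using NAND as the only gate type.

(((t NAND (t NAND p)) NAND (p NAND (t NAND p))) NAND ((t NAND (t NAND p)) NAND (p NAND (t NAND p))))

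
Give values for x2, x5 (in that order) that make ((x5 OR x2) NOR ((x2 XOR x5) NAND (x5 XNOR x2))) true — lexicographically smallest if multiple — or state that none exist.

UNSATISFIABLE - no assignment makes this expression true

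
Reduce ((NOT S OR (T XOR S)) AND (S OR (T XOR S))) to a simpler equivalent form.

By distribution ((E OR v) AND (E OR NOT v) = E):
= (T XOR S)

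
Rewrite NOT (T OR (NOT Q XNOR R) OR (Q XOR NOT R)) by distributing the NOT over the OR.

NOT T AND NOT (NOT Q XNOR R) AND NOT (Q XOR NOT R)
De Morgan's: NOT(OR of terms) = AND of negations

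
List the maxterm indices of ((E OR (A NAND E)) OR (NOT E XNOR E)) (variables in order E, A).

ΠM() = TRUE (no maxterms)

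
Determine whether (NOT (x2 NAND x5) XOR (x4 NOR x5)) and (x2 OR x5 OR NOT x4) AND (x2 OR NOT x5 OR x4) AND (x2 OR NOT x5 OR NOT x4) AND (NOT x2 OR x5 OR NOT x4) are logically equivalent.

Yes, they are equivalent — the two output columns agree on all 8 assignments:
x2 | x5 | x4 | Expression 1 | Expression 2
------------------------------------------
0 | 0 | 0 | 1 | 1
0 | 0 | 1 | 0 | 0
0 | 1 | 0 | 0 | 0
0 | 1 | 1 | 0 | 0
1 | 0 | 0 | 1 | 1
1 | 0 | 1 | 0 | 0
1 | 1 | 0 | 1 | 1
1 | 1 | 1 | 1 | 1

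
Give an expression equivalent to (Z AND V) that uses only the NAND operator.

((Z NAND V) NAND (Z NAND V))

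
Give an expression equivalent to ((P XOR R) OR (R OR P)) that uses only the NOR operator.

((((((P NOR R) NOR (P NOR R)) NOR ((P NOR R) NOR (P NOR R))) NOR ((((P NOR P) NOR (R NOR R)) NOR ((P NOR P) NOR (R NOR R))) NOR (((P NOR P) NOR (R NOR R)) NOR ((P NOR P) NOR (R NOR R))))) NOR ((R NOR P) NOR (R NOR P))) NOR (((((P NOR R) NOR (P NOR R)) NOR ((P NOR R) NOR (P NOR R))) NOR ((((P NOR P) NOR (R NOR R)) NOR ((P NOR P) NOR (R NOR R))) NOR (((P NOR P) NOR (R NOR R)) NOR ((P NOR P) NOR (R NOR R))))) NOR ((R NOR P) NOR (R NOR P))))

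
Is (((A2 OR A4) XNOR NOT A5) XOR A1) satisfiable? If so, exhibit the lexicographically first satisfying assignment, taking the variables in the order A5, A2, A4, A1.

A5=0, A2=0, A4=0, A1=1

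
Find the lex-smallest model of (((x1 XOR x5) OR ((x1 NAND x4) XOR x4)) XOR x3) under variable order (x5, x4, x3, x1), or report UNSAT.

x5=0, x4=0, x3=0, x1=0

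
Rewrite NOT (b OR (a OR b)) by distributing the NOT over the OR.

NOT b AND NOT (a OR b)
De Morgan's: NOT(OR of terms) = AND of negations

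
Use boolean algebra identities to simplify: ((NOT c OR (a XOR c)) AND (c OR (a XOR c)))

By distribution ((E OR v) AND (E OR NOT v) = E):
= (a XOR c)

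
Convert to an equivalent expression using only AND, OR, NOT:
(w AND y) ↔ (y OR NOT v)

((w AND y) AND (y OR NOT v)) OR (NOT (w AND y) AND NOT (y OR NOT v))
(Biconditional = both true or both false)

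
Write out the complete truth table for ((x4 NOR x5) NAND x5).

x5 | x4 | Output
----------------
0 | 0 | 1
0 | 1 | 1
1 | 0 | 1
1 | 1 | 1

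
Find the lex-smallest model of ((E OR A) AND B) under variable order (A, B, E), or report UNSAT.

A=0, B=1, E=1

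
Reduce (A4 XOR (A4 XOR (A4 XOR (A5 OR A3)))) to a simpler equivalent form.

By XOR self-cancellation ((E XOR v) XOR v = E):
= (A4 XOR (A5 OR A3))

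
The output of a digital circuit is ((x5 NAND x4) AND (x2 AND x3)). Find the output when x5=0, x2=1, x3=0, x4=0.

Substituting: ((0 NAND 0) AND (1 AND 0))
= 0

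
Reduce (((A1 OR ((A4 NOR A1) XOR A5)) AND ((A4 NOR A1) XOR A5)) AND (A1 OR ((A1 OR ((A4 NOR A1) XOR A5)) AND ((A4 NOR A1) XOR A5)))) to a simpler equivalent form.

By absorption (E AND (E OR v) = E) then absorption (E AND (E OR v) = E):
= ((A4 NOR A1) XOR A5)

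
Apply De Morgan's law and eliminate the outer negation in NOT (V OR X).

NOT V AND NOT X
De Morgan's: NOT(OR of terms) = AND of negations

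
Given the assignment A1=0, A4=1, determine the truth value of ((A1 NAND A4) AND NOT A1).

Substituting: ((0 NAND 1) AND NOT 0)
= 1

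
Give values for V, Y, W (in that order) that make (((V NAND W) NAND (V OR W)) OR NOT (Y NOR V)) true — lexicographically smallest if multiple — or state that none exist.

V=0, Y=0, W=0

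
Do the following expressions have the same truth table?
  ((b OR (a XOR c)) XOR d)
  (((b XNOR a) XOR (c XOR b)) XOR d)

No. Counterexample: with c=0, d=0, a=0, b=0, Expression 1 = 0 but Expression 2 = 1.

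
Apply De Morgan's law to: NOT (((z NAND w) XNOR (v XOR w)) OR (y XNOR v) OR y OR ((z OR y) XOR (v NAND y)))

NOT ((z NAND w) XNOR (v XOR w)) AND NOT (y XNOR v) AND NOT y AND NOT ((z OR y) XOR (v NAND y))
De Morgan's: NOT(OR of terms) = AND of negations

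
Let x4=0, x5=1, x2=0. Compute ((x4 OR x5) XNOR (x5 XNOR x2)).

Substituting: ((0 OR 1) XNOR (1 XNOR 0))
= 0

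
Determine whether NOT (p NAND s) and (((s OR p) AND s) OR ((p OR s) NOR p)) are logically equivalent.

No. Counterexample: with s=0, p=0, Expression 1 = 0 but Expression 2 = 1.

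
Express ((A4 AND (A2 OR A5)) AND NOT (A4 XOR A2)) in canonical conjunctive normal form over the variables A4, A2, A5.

(A4 OR A2 OR A5) AND (A4 OR A2 OR NOT A5) AND (A4 OR NOT A2 OR A5) AND (A4 OR NOT A2 OR NOT A5) AND (NOT A4 OR A2 OR A5) AND (NOT A4 OR A2 OR NOT A5)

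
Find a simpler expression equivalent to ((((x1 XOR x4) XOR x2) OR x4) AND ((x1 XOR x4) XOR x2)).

By absorption (E AND (E OR v) = E):
= ((x1 XOR x4) XOR x2)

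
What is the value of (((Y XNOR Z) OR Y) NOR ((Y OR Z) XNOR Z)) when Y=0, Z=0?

Substituting: (((0 XNOR 0) OR 0) NOR ((0 OR 0) XNOR 0))
= 0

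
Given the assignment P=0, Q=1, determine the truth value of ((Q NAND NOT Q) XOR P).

Substituting: ((1 NAND NOT 1) XOR 0)
= 1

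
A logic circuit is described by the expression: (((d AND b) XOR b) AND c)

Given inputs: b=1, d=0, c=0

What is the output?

Substituting: (((0 AND 1) XOR 1) AND 0)
= 0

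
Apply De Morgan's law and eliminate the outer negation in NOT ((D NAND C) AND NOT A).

NOT (D NAND C) OR A
De Morgan's: NOT(AND of terms) = OR of negations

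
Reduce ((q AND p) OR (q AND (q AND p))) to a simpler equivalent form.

By absorption (E OR (E AND v) = E):
= (q AND p)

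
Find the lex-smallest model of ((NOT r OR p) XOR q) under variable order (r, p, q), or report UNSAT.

r=0, p=0, q=0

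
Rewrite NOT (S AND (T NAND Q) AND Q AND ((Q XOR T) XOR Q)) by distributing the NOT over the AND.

NOT S OR NOT (T NAND Q) OR NOT Q OR NOT ((Q XOR T) XOR Q)
De Morgan's: NOT(AND of terms) = OR of negations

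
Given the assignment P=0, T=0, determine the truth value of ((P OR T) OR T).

Substituting: ((0 OR 0) OR 0)
= 0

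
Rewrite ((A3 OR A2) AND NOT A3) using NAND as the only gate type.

((((A3 NAND A3) NAND (A2 NAND A2)) NAND (A3 NAND A3)) NAND (((A3 NAND A3) NAND (A2 NAND A2)) NAND (A3 NAND A3)))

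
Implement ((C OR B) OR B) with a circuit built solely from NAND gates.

((((C NAND C) NAND (B NAND B)) NAND ((C NAND C) NAND (B NAND B))) NAND (B NAND B))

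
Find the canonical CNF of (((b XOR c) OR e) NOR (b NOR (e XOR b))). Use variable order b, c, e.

(b OR c OR e) AND (b OR c OR NOT e) AND (b OR NOT c OR e) AND (b OR NOT c OR NOT e) AND (NOT b OR c OR e) AND (NOT b OR c OR NOT e) AND (NOT b OR NOT c OR NOT e)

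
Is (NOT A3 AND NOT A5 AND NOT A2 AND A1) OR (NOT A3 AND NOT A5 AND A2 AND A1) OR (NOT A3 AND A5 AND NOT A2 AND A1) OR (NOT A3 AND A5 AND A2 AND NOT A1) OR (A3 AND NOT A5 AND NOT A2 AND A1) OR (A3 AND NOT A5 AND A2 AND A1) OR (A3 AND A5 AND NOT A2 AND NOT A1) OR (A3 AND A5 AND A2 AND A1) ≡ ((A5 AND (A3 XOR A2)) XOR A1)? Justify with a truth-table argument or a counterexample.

Yes, they are equivalent — the two output columns agree on all 16 assignments:
A3 | A5 | A2 | A1 | Expression 1 | Expression 2
-----------------------------------------------
0 | 0 | 0 | 0 | 0 | 0
0 | 0 | 0 | 1 | 1 | 1
0 | 0 | 1 | 0 | 0 | 0
0 | 0 | 1 | 1 | 1 | 1
0 | 1 | 0 | 0 | 0 | 0
0 | 1 | 0 | 1 | 1 | 1
0 | 1 | 1 | 0 | 1 | 1
0 | 1 | 1 | 1 | 0 | 0
1 | 0 | 0 | 0 | 0 | 0
1 | 0 | 0 | 1 | 1 | 1
1 | 0 | 1 | 0 | 0 | 0
1 | 0 | 1 | 1 | 1 | 1
1 | 1 | 0 | 0 | 1 | 1
1 | 1 | 0 | 1 | 0 | 0
1 | 1 | 1 | 0 | 0 | 0
1 | 1 | 1 | 1 | 1 | 1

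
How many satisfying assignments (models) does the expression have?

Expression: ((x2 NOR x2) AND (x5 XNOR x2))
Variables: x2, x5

Satisfying assignments: (0,0)
Count: 1 out of 4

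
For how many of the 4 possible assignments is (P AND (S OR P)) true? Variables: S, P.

Satisfying assignments: (0,1), (1,1)
Count: 2 out of 4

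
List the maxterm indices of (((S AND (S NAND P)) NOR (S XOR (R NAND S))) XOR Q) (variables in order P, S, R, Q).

ΠM(0, 2, 4, 6, 8, 10, 13, 14) = (P OR S OR R OR Q) AND (P OR S OR NOT R OR Q) AND (P OR NOT S OR R OR Q) AND (P OR NOT S OR NOT R OR Q) AND (NOT P OR S OR R OR Q) AND (NOT P OR S OR NOT R OR Q) AND (NOT P OR NOT S OR R OR NOT Q) AND (NOT P OR NOT S OR NOT R OR Q)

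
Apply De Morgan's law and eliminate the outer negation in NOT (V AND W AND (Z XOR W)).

NOT V OR NOT W OR NOT (Z XOR W)
De Morgan's: NOT(AND of terms) = OR of negations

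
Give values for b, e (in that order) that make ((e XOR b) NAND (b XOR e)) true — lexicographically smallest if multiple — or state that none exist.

b=0, e=0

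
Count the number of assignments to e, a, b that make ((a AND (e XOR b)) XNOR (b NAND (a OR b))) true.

Satisfying assignments: (0,0,1), (1,0,1), (1,1,0), (1,1,1)
Count: 4 out of 8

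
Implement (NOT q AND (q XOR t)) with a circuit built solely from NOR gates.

(((q NOR q) NOR (q NOR q)) NOR (((((q NOR t) NOR (q NOR t)) NOR ((q NOR t) NOR (q NOR t))) NOR ((((q NOR q) NOR (t NOR t)) NOR ((q NOR q) NOR (t NOR t))) NOR (((q NOR q) NOR (t NOR t)) NOR ((q NOR q) NOR (t NOR t))))) NOR ((((q NOR t) NOR (q NOR t)) NOR ((q NOR t) NOR (q NOR t))) NOR ((((q NOR q) NOR (t NOR t)) NOR ((q NOR q) NOR (t NOR t))) NOR (((q NOR q) NOR (t NOR t)) NOR ((q NOR q) NOR (t NOR t)))))))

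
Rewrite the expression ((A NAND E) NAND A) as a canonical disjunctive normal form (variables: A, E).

(NOT A AND NOT E) OR (NOT A AND E) OR (A AND E)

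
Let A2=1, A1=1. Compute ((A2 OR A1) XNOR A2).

Substituting: ((1 OR 1) XNOR 1)
= 1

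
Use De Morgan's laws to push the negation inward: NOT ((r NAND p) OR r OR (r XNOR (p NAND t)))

NOT (r NAND p) AND NOT r AND NOT (r XNOR (p NAND t))
De Morgan's: NOT(OR of terms) = AND of negations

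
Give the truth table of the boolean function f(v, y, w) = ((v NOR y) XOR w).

v | y | w | Output
------------------
0 | 0 | 0 | 1
0 | 0 | 1 | 0
0 | 1 | 0 | 0
0 | 1 | 1 | 1
1 | 0 | 0 | 0
1 | 0 | 1 | 1
1 | 1 | 0 | 0
1 | 1 | 1 | 1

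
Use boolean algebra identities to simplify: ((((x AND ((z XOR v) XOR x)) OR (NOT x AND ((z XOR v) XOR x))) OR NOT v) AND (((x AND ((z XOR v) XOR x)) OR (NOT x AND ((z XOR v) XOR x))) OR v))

By distribution ((E OR v) AND (E OR NOT v) = E) then distribution ((E AND v) OR (E AND NOT v) = E):
= ((z XOR v) XOR x)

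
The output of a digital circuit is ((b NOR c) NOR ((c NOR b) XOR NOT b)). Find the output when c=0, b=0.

Substituting: ((0 NOR 0) NOR ((0 NOR 0) XOR NOT 0))
= 0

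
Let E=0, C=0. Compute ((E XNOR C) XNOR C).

Substituting: ((0 XNOR 0) XNOR 0)
= 0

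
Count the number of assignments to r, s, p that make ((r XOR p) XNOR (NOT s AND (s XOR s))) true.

Satisfying assignments: (0,0,0), (0,1,0), (1,0,1), (1,1,1)
Count: 4 out of 8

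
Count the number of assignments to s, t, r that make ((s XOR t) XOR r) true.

Satisfying assignments: (0,0,1), (0,1,0), (1,0,0), (1,1,1)
Count: 4 out of 8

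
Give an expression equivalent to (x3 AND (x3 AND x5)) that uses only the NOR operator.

((x3 NOR x3) NOR (((x3 NOR x3) NOR (x5 NOR x5)) NOR ((x3 NOR x3) NOR (x5 NOR x5))))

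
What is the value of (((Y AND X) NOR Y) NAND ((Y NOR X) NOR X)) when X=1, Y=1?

Substituting: (((1 AND 1) NOR 1) NAND ((1 NOR 1) NOR 1))
= 1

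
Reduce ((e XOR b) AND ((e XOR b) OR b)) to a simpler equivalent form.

By absorption (E AND (E OR v) = E):
= (e XOR b)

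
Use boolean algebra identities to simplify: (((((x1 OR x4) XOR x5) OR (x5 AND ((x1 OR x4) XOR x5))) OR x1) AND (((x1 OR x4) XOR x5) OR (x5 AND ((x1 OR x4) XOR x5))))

By absorption (E AND (E OR v) = E) then absorption (E OR (E AND v) = E):
= ((x1 OR x4) XOR x5)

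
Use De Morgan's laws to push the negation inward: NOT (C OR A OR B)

NOT C AND NOT A AND NOT B
De Morgan's: NOT(OR of terms) = AND of negations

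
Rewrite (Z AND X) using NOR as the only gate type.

((Z NOR Z) NOR (X NOR X))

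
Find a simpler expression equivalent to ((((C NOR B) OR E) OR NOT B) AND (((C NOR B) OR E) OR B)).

By distribution ((E OR v) AND (E OR NOT v) = E):
= ((C NOR B) OR E)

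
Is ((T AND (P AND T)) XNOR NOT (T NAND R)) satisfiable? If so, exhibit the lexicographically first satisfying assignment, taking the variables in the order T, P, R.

T=0, P=0, R=0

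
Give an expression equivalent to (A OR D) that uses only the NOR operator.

((A NOR D) NOR (A NOR D))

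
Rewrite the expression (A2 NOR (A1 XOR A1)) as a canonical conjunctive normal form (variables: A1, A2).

(A1 OR NOT A2) AND (NOT A1 OR NOT A2)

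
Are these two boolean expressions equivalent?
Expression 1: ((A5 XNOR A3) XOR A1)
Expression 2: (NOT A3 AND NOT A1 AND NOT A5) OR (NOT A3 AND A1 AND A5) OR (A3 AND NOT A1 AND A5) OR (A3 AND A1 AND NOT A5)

Yes, they are equivalent — the two output columns agree on all 8 assignments:
A3 | A1 | A5 | Expression 1 | Expression 2
------------------------------------------
0 | 0 | 0 | 1 | 1
0 | 0 | 1 | 0 | 0
0 | 1 | 0 | 0 | 0
0 | 1 | 1 | 1 | 1
1 | 0 | 0 | 0 | 0
1 | 0 | 1 | 1 | 1
1 | 1 | 0 | 1 | 1
1 | 1 | 1 | 0 | 0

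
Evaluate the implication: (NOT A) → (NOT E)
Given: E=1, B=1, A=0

Antecedent (NOT A) = 1; consequent (NOT E) = 0.
1 → 0 = 0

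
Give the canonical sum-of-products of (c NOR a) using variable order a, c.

Σm(0) = (NOT a AND NOT c)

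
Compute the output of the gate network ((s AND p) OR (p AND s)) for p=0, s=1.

Substituting: ((1 AND 0) OR (0 AND 1))
= 0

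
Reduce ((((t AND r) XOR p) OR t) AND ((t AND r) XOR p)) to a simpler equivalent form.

By absorption (E AND (E OR v) = E):
= ((t AND r) XOR p)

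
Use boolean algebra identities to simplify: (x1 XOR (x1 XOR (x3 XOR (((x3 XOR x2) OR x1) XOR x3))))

By XOR self-cancellation ((E XOR v) XOR v = E) then XOR self-cancellation ((E XOR v) XOR v = E):
= ((x3 XOR x2) OR x1)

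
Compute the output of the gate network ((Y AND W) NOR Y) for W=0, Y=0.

Substituting: ((0 AND 0) NOR 0)
= 1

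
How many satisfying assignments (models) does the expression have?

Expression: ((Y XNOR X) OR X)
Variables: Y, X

Satisfying assignments: (0,0), (0,1), (1,1)
Count: 3 out of 4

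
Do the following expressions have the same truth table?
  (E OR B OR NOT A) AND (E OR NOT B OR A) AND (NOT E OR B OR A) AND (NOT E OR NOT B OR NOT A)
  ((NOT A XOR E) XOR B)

Yes, they are equivalent — the two output columns agree on all 8 assignments:
E | B | A | Expression 1 | Expression 2
---------------------------------------
0 | 0 | 0 | 1 | 1
0 | 0 | 1 | 0 | 0
0 | 1 | 0 | 0 | 0
0 | 1 | 1 | 1 | 1
1 | 0 | 0 | 0 | 0
1 | 0 | 1 | 1 | 1
1 | 1 | 0 | 1 | 1
1 | 1 | 1 | 0 | 0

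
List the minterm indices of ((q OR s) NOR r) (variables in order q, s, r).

Σm(0) = (NOT q AND NOT s AND NOT r)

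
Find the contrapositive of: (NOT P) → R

Contrapositive: NOT R → P
Note: A statement and its contrapositive are logically equivalent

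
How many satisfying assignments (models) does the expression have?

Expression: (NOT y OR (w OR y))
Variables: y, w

Satisfying assignments: (0,0), (0,1), (1,0), (1,1)
Count: 4 out of 4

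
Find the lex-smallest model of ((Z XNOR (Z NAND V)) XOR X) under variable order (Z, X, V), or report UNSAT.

Z=0, X=1, V=0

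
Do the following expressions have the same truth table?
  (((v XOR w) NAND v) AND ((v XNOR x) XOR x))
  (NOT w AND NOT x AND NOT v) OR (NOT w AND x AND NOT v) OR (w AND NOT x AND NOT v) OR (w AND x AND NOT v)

Yes, they are equivalent — the two output columns agree on all 8 assignments:
w | x | v | Expression 1 | Expression 2
---------------------------------------
0 | 0 | 0 | 1 | 1
0 | 0 | 1 | 0 | 0
0 | 1 | 0 | 1 | 1
0 | 1 | 1 | 0 | 0
1 | 0 | 0 | 1 | 1
1 | 0 | 1 | 0 | 0
1 | 1 | 0 | 1 | 1
1 | 1 | 1 | 0 | 0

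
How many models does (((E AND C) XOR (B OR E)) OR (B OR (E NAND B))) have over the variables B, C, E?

Satisfying assignments: (0,0,0), (0,0,1), (0,1,0), (0,1,1), (1,0,0), (1,0,1), (1,1,0), (1,1,1)
Count: 8 out of 8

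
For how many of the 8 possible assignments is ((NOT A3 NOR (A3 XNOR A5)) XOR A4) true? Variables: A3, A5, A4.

Satisfying assignments: (0,0,1), (0,1,1), (1,0,0), (1,1,1)
Count: 4 out of 8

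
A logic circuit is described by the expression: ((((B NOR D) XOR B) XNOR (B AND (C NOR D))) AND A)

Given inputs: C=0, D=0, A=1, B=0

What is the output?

Substituting: ((((0 NOR 0) XOR 0) XNOR (0 AND (0 NOR 0))) AND 1)
= 0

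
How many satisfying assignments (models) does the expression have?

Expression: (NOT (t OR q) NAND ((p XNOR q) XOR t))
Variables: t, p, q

Satisfying assignments: (0,0,1), (0,1,0), (0,1,1), (1,0,0), (1,0,1), (1,1,0), (1,1,1)
Count: 7 out of 8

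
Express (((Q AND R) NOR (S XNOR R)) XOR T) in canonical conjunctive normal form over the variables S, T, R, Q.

(S OR T OR R OR Q) AND (S OR T OR R OR NOT Q) AND (S OR T OR NOT R OR NOT Q) AND (S OR NOT T OR NOT R OR Q) AND (NOT S OR T OR NOT R OR Q) AND (NOT S OR T OR NOT R OR NOT Q) AND (NOT S OR NOT T OR R OR Q) AND (NOT S OR NOT T OR R OR NOT Q)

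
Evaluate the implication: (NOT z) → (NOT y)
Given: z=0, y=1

Antecedent (NOT z) = 1; consequent (NOT y) = 0.
1 → 0 = 0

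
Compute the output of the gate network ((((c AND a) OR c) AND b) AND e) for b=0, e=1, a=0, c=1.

Substituting: ((((1 AND 0) OR 1) AND 0) AND 1)
= 0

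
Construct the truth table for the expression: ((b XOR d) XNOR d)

d | b | Output
--------------
0 | 0 | 1
0 | 1 | 0
1 | 0 | 1
1 | 1 | 0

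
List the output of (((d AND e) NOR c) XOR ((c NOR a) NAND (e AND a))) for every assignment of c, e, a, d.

c | e | a | d | Output
----------------------
0 | 0 | 0 | 0 | 0
0 | 0 | 0 | 1 | 0
0 | 0 | 1 | 0 | 0
0 | 0 | 1 | 1 | 0
0 | 1 | 0 | 0 | 0
0 | 1 | 0 | 1 | 1
0 | 1 | 1 | 0 | 0
0 | 1 | 1 | 1 | 1
1 | 0 | 0 | 0 | 1
1 | 0 | 0 | 1 | 1
1 | 0 | 1 | 0 | 1
1 | 0 | 1 | 1 | 1
1 | 1 | 0 | 0 | 1
1 | 1 | 0 | 1 | 1
1 | 1 | 1 | 0 | 1
1 | 1 | 1 | 1 | 1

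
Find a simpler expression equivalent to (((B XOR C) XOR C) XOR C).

By XOR self-cancellation ((E XOR v) XOR v = E):
= (B XOR C)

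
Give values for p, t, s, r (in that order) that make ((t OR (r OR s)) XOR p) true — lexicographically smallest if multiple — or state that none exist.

p=0, t=0, s=0, r=1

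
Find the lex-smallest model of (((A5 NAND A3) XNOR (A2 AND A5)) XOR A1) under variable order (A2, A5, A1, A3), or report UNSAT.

A2=0, A5=0, A1=1, A3=0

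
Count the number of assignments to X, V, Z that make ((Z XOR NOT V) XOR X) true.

Satisfying assignments: (0,0,0), (0,1,1), (1,0,1), (1,1,0)
Count: 4 out of 8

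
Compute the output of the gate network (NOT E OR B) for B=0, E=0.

Substituting: (NOT 0 OR 0)
= 1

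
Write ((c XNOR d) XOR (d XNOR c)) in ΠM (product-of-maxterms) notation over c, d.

ΠM(0, 1, 2, 3) = (c OR d) AND (c OR NOT d) AND (NOT c OR d) AND (NOT c OR NOT d)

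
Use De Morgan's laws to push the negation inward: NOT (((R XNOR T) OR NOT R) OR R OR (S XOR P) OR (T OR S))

NOT ((R XNOR T) OR NOT R) AND NOT R AND NOT (S XOR P) AND NOT (T OR S)
De Morgan's: NOT(OR of terms) = AND of negations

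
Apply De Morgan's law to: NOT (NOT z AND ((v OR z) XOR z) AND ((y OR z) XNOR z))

z OR NOT ((v OR z) XOR z) OR NOT ((y OR z) XNOR z)
De Morgan's: NOT(AND of terms) = OR of negations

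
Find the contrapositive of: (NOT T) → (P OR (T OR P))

Contrapositive: NOT (P OR (T OR P)) → T
Note: A statement and its contrapositive are logically equivalent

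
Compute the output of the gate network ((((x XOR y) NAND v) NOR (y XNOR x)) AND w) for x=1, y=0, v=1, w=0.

Substituting: ((((1 XOR 0) NAND 1) NOR (0 XNOR 1)) AND 0)
= 0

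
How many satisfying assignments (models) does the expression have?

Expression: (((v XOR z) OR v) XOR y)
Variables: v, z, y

Satisfying assignments: (0,0,1), (0,1,0), (1,0,0), (1,1,0)
Count: 4 out of 8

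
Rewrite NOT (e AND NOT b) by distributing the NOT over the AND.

NOT e OR b
De Morgan's: NOT(AND of terms) = OR of negations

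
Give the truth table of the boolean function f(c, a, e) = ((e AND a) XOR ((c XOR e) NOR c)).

c | a | e | Output
------------------
0 | 0 | 0 | 1
0 | 0 | 1 | 0
0 | 1 | 0 | 1
0 | 1 | 1 | 1
1 | 0 | 0 | 0
1 | 0 | 1 | 0
1 | 1 | 0 | 0
1 | 1 | 1 | 1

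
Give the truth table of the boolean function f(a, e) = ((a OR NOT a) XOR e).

a | e | Output
--------------
0 | 0 | 1
0 | 1 | 0
1 | 0 | 1
1 | 1 | 0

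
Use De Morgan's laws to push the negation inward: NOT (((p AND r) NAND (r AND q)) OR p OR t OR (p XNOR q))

NOT ((p AND r) NAND (r AND q)) AND NOT p AND NOT t AND NOT (p XNOR q)
De Morgan's: NOT(OR of terms) = AND of negations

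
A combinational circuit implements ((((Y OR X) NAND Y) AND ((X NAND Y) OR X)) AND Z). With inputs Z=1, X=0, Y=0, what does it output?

Substituting: ((((0 OR 0) NAND 0) AND ((0 NAND 0) OR 0)) AND 1)
= 1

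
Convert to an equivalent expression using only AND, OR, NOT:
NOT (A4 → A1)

A4 AND NOT A1
(Negated implication: NOT(A → B) = A AND NOT B)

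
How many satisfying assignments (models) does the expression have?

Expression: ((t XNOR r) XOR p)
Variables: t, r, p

Satisfying assignments: (0,0,0), (0,1,1), (1,0,1), (1,1,0)
Count: 4 out of 8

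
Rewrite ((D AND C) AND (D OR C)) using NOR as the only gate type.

((((D NOR D) NOR (C NOR C)) NOR ((D NOR D) NOR (C NOR C))) NOR (((D NOR C) NOR (D NOR C)) NOR ((D NOR C) NOR (D NOR C))))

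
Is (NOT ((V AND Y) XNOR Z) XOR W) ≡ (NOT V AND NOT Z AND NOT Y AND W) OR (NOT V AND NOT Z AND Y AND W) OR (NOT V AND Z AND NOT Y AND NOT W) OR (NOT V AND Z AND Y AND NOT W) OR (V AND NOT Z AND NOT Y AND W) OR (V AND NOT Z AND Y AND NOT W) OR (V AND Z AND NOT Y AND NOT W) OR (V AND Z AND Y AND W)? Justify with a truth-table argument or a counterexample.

Yes, they are equivalent — the two output columns agree on all 16 assignments:
V | Z | Y | W | Expression 1 | Expression 2
-------------------------------------------
0 | 0 | 0 | 0 | 0 | 0
0 | 0 | 0 | 1 | 1 | 1
0 | 0 | 1 | 0 | 0 | 0
0 | 0 | 1 | 1 | 1 | 1
0 | 1 | 0 | 0 | 1 | 1
0 | 1 | 0 | 1 | 0 | 0
0 | 1 | 1 | 0 | 1 | 1
0 | 1 | 1 | 1 | 0 | 0
1 | 0 | 0 | 0 | 0 | 0
1 | 0 | 0 | 1 | 1 | 1
1 | 0 | 1 | 0 | 1 | 1
1 | 0 | 1 | 1 | 0 | 0
1 | 1 | 0 | 0 | 1 | 1
1 | 1 | 0 | 1 | 0 | 0
1 | 1 | 1 | 0 | 0 | 0
1 | 1 | 1 | 1 | 1 | 1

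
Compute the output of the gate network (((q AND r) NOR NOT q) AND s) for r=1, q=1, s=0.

Substituting: (((1 AND 1) NOR NOT 1) AND 0)
= 0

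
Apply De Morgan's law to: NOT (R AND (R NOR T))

NOT R OR NOT (R NOR T)
De Morgan's: NOT(AND of terms) = OR of negations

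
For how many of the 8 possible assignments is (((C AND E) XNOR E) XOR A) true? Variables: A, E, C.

Satisfying assignments: (0,0,0), (0,0,1), (0,1,1), (1,1,0)
Count: 4 out of 8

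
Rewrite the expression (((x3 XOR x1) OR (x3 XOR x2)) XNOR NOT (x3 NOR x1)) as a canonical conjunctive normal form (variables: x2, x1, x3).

(NOT x2 OR x1 OR x3) AND (NOT x2 OR NOT x1 OR NOT x3)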